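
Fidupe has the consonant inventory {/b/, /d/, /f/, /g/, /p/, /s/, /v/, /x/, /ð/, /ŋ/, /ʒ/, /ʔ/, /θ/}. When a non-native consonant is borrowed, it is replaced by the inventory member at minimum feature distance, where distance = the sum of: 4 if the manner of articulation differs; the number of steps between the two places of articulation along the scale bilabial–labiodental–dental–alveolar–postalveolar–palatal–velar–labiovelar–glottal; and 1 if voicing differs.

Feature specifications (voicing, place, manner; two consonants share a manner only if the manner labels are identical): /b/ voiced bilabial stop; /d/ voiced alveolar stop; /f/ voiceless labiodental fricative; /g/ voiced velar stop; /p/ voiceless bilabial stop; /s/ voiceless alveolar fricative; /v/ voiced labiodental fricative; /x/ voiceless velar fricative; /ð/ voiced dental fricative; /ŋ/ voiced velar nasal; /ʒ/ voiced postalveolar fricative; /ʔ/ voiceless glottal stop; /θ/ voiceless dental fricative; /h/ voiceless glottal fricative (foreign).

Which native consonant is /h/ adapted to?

x

/x/ is closest: same manner (fricative), place distance 2 (glottal→velar), same voicing; total 2. Next closest is /ʔ/ at distance 4.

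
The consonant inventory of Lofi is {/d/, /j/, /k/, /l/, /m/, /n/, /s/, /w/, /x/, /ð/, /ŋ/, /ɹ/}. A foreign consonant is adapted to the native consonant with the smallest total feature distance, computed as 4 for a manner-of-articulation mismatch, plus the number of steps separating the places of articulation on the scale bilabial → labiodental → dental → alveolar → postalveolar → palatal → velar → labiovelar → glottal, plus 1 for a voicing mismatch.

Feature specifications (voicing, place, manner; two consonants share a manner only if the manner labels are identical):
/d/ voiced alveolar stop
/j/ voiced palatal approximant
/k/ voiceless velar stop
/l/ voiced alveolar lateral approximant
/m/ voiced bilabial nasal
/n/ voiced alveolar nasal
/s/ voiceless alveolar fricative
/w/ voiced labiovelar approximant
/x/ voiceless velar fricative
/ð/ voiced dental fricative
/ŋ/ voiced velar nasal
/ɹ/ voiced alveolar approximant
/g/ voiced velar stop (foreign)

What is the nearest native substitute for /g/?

k

/k/ is closest: same manner (stop), place distance 0 (velar→velar), voicing differs (+1); total 1. Next closest is /d/ at distance 3.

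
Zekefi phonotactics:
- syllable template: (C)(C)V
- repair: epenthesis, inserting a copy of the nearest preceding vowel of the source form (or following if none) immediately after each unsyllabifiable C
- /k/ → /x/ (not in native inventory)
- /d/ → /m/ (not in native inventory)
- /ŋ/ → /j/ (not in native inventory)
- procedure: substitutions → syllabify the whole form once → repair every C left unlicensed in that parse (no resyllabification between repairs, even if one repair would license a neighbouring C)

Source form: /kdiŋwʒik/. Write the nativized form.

xmijiwʒixi

Substitution: /k/ → /x/, /d/ → /m/, /ŋ/ → /j/, giving /xmijwʒix/.
Syllabifying with onset maximization leaves /j/, /x/ stranded (no codas are permitted; onsets may contain at most 2 consonants).
Inserting the epenthetic vowel yields /j/ → /ji/, /x/ → /xi/.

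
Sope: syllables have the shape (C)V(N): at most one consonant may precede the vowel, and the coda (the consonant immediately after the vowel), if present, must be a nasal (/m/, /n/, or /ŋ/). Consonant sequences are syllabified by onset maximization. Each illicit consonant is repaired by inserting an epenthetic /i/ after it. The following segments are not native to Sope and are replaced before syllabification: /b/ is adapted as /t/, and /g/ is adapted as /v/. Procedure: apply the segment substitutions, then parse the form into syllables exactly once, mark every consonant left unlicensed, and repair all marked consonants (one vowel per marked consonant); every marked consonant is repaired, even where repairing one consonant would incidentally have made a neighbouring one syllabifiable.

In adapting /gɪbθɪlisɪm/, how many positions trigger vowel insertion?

1

After substitution the input is /vɪtθɪlisɪm/.
The unsyllabifiable consonants are /t/; each receives one epenthetic vowel.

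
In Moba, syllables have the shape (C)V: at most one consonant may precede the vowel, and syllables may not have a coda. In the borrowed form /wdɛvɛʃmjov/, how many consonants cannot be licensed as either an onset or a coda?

The consonants /w/, /ʃ/, /m/, /v/ cannot be parsed into a legal (C)V syllable (no codas are permitted; onsets are limited to one consonant).

4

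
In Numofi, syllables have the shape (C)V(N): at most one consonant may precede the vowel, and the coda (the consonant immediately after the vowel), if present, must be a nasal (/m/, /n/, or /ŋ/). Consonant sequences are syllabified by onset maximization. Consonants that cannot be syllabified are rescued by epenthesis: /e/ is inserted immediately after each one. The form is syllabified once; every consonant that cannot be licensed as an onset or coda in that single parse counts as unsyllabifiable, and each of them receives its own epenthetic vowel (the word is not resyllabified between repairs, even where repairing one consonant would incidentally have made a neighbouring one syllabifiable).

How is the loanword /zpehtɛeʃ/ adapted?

Syllabifying with onset maximization leaves /z/, /h/, /ʃ/ stranded (only a nasal (/m/, /n/, or /ŋ/) is licensed in coda position; onsets are limited to one consonant).
Each unlicensed consonant becomes the onset of a new syllable: /z/ → /ze/, /h/ → /he/, /ʃ/ → /ʃe/.

zepehetɛeʃe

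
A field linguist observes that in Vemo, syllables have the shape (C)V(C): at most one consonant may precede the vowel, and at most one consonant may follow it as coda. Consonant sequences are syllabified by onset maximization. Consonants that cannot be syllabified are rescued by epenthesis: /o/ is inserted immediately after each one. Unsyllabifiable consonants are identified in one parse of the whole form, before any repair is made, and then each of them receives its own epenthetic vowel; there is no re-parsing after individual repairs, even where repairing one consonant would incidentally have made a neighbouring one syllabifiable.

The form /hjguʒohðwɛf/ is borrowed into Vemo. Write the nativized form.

hojoguʒohðowɛf

The consonants /h/, /j/, /ð/ cannot be parsed into a legal (C)V(C) syllable (at most one coda consonant is licensed; onsets are limited to one consonant).
Epenthesis after each stranded consonant: /h/ → /ho/, /j/ → /jo/, /ð/ → /ðo/.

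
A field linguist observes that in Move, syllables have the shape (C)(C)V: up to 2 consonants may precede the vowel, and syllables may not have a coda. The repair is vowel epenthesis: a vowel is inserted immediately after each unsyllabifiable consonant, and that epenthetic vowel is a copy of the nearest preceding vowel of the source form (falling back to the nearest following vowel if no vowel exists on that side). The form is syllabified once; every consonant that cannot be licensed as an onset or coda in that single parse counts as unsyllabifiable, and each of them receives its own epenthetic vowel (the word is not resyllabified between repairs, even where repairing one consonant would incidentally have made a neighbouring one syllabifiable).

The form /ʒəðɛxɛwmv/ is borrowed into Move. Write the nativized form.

Syllabifying with onset maximization leaves /w/, /m/, /v/ stranded (no codas are permitted; onsets may contain at most 2 consonants).
Each unlicensed consonant becomes the onset of a new syllable: /w/ → /wɛ/, /m/ → /mɛ/, /v/ → /vɛ/.

ʒəðɛxɛwɛmɛvɛ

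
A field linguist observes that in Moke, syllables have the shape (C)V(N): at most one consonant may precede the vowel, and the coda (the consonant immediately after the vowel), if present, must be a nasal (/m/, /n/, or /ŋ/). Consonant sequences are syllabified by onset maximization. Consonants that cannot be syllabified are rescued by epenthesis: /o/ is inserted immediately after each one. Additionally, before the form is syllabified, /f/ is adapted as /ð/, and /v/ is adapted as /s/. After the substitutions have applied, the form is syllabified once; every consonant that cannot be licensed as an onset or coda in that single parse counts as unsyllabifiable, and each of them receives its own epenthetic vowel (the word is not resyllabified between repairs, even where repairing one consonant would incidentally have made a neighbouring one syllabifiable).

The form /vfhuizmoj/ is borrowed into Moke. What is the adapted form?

Substitution: /v/ → /s/, /f/ → /ð/, giving /sðhuizmoj/.
Syllabifying with onset maximization leaves /s/, /ð/, /z/, /j/ stranded (only a nasal (/m/, /n/, or /ŋ/) is licensed in coda position; onsets are limited to one consonant).
Each unlicensed consonant becomes the onset of a new syllable: /s/ → /so/, /ð/ → /ðo/, /z/ → /zo/, /j/ → /jo/.

soðohuizomojo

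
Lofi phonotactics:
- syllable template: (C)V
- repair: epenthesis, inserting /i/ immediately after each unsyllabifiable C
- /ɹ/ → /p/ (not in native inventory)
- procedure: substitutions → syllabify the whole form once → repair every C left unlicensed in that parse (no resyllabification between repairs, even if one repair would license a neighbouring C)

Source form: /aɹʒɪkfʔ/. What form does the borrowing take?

Substitution: /ɹ/ → /p/, giving /apʒɪkfʔ/.
Syllabifying with onset maximization leaves /p/, /k/, /f/, /ʔ/ stranded (no codas are permitted; onsets are limited to one consonant).
Epenthesis after each stranded consonant: /p/ → /pi/, /k/ → /ki/, /f/ → /fi/, /ʔ/ → /ʔi/.

apiʒɪkifiʔi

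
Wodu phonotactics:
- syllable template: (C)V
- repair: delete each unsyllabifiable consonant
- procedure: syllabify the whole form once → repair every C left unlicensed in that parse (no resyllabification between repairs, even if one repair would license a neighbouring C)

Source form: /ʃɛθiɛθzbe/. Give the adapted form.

ʃɛθiɛbe

The consonants /θ/, /z/ cannot be parsed into a legal (C)V syllable (no codas are permitted; onsets are limited to one consonant).
Deletion applies to /θ/, /z/.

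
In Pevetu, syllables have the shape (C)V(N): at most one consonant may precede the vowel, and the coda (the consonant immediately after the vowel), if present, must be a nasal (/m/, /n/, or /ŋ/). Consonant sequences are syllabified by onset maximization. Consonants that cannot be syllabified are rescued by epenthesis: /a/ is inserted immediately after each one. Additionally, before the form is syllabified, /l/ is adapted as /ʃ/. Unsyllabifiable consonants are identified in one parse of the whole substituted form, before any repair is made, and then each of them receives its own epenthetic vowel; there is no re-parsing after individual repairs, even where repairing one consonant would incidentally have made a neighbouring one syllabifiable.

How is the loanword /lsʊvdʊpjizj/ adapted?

Substitution: /l/ → /ʃ/, giving /ʃsʊvdʊpjizj/.
Syllabifying with onset maximization leaves /ʃ/, /v/, /p/, /z/, /j/ stranded (only a nasal (/m/, /n/, or /ŋ/) is licensed in coda position; onsets are limited to one consonant).
Epenthesis after each stranded consonant: /ʃ/ → /ʃa/, /v/ → /va/, /p/ → /pa/, /z/ → /za/, /j/ → /ja/.

ʃasʊvadʊpajizaja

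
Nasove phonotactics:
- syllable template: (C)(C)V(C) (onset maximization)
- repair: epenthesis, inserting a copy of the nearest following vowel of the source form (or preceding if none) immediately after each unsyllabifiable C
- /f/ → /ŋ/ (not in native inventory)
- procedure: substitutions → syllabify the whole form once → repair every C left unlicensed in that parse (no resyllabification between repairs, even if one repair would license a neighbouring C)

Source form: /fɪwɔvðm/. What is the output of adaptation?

ŋɪwɔvðɔmɔ

Substitution: /f/ → /ŋ/, giving /ŋɪwɔvðm/.
Syllabifying with onset maximization leaves /ð/, /m/ stranded (at most one coda consonant is licensed; onsets may contain at most 2 consonants).
Epenthesis after each stranded consonant: /ð/ → /ðɔ/, /m/ → /mɔ/.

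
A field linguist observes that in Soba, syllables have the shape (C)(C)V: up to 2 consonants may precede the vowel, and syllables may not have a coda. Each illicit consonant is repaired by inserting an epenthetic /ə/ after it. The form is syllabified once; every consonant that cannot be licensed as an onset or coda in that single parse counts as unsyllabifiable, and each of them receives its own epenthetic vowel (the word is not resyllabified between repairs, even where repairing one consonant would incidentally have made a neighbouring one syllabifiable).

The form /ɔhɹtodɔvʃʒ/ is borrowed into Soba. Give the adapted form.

ɔhəɹtodɔvəʃəʒə

Syllabifying with onset maximization leaves /h/, /v/, /ʃ/, /ʒ/ stranded (no codas are permitted; onsets may contain at most 2 consonants).
Inserting the epenthetic vowel yields /h/ → /hə/, /v/ → /və/, /ʃ/ → /ʃə/, /ʒ/ → /ʒə/.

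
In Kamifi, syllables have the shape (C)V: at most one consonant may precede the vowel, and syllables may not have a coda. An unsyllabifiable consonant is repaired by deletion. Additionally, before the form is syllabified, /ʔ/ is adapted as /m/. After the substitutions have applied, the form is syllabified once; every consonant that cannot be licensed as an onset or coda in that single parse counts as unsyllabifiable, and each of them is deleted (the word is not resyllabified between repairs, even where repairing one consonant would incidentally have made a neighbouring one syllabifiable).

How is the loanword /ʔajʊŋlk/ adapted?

Substitution: /ʔ/ → /m/, giving /majʊŋlk/.
Under (C)V, the unsyllabifiable consonants are /ŋ/, /l/, /k/ (no codas are permitted; onsets are limited to one consonant).
Each unlicensed consonant is deleted: /ŋ/, /l/, /k/.

majʊ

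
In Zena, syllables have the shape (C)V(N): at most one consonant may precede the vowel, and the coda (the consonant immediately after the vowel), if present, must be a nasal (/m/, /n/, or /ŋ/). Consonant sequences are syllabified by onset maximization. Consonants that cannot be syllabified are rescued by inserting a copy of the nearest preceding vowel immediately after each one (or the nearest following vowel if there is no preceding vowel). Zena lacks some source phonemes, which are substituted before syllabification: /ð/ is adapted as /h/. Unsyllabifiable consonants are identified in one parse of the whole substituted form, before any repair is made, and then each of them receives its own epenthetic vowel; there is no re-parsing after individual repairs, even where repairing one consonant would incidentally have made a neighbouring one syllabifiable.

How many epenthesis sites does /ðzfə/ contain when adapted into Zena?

2

After substitution the input is /hzfə/.
The unsyllabifiable consonants are /h/, /z/; each receives one epenthetic vowel.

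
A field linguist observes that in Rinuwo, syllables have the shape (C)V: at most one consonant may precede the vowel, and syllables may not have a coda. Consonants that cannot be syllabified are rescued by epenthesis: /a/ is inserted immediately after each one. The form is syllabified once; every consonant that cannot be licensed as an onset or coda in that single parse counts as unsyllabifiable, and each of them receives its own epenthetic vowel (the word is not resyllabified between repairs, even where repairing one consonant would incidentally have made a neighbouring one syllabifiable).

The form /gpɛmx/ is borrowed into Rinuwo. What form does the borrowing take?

Syllabifying with onset maximization leaves /g/, /m/, /x/ stranded (no codas are permitted; onsets are limited to one consonant).
Inserting the epenthetic vowel yields /g/ → /ga/, /m/ → /ma/, /x/ → /xa/.

gapɛmaxa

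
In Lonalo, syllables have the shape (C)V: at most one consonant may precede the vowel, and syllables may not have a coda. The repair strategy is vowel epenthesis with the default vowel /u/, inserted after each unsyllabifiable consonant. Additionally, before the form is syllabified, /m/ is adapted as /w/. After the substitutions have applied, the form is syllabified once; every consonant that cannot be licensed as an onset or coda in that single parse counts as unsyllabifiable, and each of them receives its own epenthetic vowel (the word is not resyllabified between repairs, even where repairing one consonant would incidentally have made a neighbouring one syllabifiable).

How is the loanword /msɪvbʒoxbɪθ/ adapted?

Substitution: /m/ → /w/, giving /wsɪvbʒoxbɪθ/.
The consonants /w/, /v/, /b/, /x/, /θ/ cannot be parsed into a legal (C)V syllable (no codas are permitted; onsets are limited to one consonant).
Each unlicensed consonant becomes the onset of a new syllable: /w/ → /wu/, /v/ → /vu/, /b/ → /bu/, /x/ → /xu/, /θ/ → /θu/.

wusɪvubuʒoxubɪθu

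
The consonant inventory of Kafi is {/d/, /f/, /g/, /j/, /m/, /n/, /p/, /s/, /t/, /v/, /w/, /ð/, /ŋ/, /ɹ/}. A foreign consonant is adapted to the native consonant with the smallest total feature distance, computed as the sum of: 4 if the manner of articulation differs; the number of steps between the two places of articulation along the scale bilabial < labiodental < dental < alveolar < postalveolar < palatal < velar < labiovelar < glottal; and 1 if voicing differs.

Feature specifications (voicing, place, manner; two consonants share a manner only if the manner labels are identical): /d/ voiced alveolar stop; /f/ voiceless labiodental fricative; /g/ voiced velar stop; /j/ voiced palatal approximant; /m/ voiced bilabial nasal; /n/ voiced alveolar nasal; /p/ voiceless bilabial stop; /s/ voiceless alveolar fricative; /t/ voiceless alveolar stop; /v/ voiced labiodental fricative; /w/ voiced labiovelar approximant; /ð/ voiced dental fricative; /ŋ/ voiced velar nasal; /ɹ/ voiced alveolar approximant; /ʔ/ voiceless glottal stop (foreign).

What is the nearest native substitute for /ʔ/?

g

/g/ is closest: same manner (stop), place distance 2 (glottal→velar), voicing differs (+1); total 3. Next closest is /t/ at distance 5.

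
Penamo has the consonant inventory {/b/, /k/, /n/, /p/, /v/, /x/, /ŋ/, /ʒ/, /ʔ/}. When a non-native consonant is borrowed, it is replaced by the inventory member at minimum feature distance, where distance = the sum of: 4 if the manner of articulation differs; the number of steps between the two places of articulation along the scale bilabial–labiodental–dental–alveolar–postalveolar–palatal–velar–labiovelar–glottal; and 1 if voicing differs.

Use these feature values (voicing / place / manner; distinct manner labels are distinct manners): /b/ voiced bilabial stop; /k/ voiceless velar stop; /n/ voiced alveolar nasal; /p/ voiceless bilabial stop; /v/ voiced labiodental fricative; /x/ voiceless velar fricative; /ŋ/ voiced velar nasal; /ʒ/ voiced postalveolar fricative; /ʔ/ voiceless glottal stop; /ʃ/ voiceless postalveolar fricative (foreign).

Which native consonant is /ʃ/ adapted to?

/ʒ/ is closest: same manner (fricative), place distance 0 (postalveolar→postalveolar), voicing differs (+1); total 1. Next closest is /x/ at distance 2.

ʒ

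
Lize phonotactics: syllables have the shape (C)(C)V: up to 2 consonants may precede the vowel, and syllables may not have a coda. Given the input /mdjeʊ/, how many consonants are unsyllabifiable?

Under (C)(C)V, the unsyllabifiable consonants are /m/ (no codas are permitted; onsets may contain at most 2 consonants).

1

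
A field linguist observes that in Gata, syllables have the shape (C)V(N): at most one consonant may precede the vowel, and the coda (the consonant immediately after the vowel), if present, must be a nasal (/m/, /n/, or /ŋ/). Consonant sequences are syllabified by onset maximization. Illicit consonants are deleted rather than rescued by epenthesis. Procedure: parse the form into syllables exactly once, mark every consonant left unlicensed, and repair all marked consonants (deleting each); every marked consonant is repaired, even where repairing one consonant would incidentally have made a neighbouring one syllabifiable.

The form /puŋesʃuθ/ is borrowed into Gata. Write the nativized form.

puŋeʃu

Syllabifying with onset maximization leaves /s/, /θ/ stranded (only a nasal (/m/, /n/, or /ŋ/) is licensed in coda position; onsets are limited to one consonant).
Each unlicensed consonant is deleted: /s/, /θ/.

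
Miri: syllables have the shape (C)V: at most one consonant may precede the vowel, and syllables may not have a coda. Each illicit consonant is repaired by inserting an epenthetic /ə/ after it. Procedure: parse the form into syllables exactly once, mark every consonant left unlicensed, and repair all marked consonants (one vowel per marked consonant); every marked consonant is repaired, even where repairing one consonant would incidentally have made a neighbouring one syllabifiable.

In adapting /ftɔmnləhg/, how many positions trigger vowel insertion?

The unsyllabifiable consonants are /f/, /m/, /n/, /h/, /g/; each receives one epenthetic vowel.

5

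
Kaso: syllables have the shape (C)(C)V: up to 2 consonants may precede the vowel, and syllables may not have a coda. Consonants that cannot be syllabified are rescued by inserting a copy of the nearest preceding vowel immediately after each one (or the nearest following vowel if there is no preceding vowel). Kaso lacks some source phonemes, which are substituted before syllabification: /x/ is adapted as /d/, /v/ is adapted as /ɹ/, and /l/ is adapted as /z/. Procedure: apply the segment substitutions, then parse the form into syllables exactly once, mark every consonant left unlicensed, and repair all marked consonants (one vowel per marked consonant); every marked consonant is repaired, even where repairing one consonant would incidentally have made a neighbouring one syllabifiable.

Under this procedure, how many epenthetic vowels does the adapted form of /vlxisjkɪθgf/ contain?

5

After substitution the input is /ɹzdisjkɪθgf/.
The unsyllabifiable consonants are /ɹ/, /s/, /θ/, /g/, /f/; each receives one epenthetic vowel.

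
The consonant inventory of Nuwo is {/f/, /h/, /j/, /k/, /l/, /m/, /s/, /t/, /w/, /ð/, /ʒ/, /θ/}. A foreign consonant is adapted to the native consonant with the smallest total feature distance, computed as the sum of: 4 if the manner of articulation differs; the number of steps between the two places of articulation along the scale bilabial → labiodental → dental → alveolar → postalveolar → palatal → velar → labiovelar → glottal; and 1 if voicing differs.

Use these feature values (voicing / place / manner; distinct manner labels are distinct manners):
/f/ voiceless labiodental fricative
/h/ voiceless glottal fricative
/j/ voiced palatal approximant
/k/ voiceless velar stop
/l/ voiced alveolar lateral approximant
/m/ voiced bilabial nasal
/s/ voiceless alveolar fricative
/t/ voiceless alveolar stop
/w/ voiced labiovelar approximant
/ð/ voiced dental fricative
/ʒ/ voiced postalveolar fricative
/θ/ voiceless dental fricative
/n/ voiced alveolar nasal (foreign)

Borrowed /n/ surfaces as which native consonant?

m

/m/ is closest: same manner (nasal), place distance 3 (alveolar→bilabial), same voicing; total 3. Next closest is /l/ at distance 4.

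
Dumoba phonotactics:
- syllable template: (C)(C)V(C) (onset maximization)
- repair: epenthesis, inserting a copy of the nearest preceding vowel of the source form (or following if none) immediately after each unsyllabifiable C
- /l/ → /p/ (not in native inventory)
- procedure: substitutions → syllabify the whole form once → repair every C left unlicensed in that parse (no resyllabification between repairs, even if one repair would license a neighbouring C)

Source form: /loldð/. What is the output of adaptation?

Substitution: /l/ → /p/, giving /popdð/.
Under (C)(C)V(C), the unsyllabifiable consonants are /d/, /ð/ (at most one coda consonant is licensed; onsets may contain at most 2 consonants).
Each unlicensed consonant becomes the onset of a new syllable: /d/ → /do/, /ð/ → /ðo/.

popdoðo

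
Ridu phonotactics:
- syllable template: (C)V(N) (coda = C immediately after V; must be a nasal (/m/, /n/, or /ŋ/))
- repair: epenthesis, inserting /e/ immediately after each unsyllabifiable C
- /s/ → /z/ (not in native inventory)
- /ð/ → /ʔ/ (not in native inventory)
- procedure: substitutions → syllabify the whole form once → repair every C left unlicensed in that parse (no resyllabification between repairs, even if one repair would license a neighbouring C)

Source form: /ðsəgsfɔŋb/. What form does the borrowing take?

ʔezəgezefɔŋbe

Substitution: /ð/ → /ʔ/, /s/ → /z/, giving /ʔzəgzfɔŋb/.
Syllabifying with onset maximization leaves /ʔ/, /g/, /z/, /b/ stranded (only a nasal (/m/, /n/, or /ŋ/) is licensed in coda position; onsets are limited to one consonant).
Each unlicensed consonant becomes the onset of a new syllable: /ʔ/ → /ʔe/, /g/ → /ge/, /z/ → /ze/, /b/ → /be/.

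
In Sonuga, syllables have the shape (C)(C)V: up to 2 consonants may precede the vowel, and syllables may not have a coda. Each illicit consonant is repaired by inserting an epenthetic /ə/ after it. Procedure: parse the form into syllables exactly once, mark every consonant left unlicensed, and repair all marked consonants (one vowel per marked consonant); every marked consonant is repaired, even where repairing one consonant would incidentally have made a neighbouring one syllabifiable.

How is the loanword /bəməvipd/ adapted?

bəməvipədə

The consonants /p/, /d/ cannot be parsed into a legal (C)(C)V syllable (no codas are permitted; onsets may contain at most 2 consonants).
Inserting the epenthetic vowel yields /p/ → /pə/, /d/ → /də/.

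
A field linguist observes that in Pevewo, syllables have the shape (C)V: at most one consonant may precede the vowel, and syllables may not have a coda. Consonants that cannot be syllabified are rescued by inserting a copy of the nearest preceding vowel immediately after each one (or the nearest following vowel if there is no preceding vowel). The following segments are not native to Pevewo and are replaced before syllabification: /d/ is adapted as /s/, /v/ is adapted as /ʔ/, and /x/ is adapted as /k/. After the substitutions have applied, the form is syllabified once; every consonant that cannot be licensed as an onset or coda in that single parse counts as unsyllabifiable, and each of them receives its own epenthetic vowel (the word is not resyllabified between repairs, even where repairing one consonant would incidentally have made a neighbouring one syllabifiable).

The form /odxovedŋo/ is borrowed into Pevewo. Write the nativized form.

osokoʔeseŋo

Substitution: /d/ → /s/, /x/ → /k/, /v/ → /ʔ/, giving /oskoʔesŋo/.
The consonants /s/, /s/ cannot be parsed into a legal (C)V syllable (no codas are permitted; onsets are limited to one consonant).
Each unlicensed consonant becomes the onset of a new syllable: /s/ → /so/, /s/ → /se/.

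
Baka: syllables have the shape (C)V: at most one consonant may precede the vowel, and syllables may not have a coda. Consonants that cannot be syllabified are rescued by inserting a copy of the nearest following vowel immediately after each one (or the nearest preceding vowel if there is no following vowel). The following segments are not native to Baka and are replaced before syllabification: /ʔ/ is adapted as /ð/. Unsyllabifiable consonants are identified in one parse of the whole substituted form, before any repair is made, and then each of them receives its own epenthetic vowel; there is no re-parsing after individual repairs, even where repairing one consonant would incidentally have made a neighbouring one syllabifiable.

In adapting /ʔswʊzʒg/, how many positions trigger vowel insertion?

After substitution the input is /ðswʊzʒg/.
The unsyllabifiable consonants are /ð/, /s/, /z/, /ʒ/, /g/; each receives one epenthetic vowel.

5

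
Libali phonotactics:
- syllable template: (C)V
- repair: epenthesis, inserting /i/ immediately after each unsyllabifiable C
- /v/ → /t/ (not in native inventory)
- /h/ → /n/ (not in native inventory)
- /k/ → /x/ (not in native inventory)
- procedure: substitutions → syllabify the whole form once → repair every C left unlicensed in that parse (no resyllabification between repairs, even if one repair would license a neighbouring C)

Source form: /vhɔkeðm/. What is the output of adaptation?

tinɔxeðimi

Substitution: /v/ → /t/, /h/ → /n/, /k/ → /x/, giving /tnɔxeðm/.
The consonants /t/, /ð/, /m/ cannot be parsed into a legal (C)V syllable (no codas are permitted; onsets are limited to one consonant).
Each unlicensed consonant becomes the onset of a new syllable: /t/ → /ti/, /ð/ → /ði/, /m/ → /mi/.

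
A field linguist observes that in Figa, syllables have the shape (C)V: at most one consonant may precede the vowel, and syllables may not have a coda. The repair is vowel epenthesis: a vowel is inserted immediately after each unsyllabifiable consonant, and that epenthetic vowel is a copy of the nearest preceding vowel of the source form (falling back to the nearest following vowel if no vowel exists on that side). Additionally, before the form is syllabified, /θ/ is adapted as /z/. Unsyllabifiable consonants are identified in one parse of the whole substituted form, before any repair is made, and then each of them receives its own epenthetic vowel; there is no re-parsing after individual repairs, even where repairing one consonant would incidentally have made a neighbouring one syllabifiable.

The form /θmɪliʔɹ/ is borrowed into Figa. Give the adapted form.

zɪmɪliʔiɹi

Substitution: /θ/ → /z/, giving /zmɪliʔɹ/.
The consonants /z/, /ʔ/, /ɹ/ cannot be parsed into a legal (C)V syllable (no codas are permitted; onsets are limited to one consonant).
Epenthesis after each stranded consonant: /z/ → /zɪ/, /ʔ/ → /ʔi/, /ɹ/ → /ɹi/.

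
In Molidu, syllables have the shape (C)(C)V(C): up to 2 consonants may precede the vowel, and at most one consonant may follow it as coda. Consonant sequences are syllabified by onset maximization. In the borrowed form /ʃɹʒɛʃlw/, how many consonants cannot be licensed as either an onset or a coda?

Under (C)(C)V(C), the unsyllabifiable consonants are /ʃ/, /l/, /w/ (at most one coda consonant is licensed; onsets may contain at most 2 consonants).

3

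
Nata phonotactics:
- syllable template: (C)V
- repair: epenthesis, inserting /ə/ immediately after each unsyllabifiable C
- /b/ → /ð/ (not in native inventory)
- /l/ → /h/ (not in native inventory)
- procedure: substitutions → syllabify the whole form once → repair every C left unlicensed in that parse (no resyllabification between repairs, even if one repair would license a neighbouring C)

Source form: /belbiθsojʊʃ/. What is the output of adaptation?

ðehəðiθəsojʊʃə

Substitution: /b/ → /ð/, /l/ → /h/, giving /ðehðiθsojʊʃ/.
Under (C)V, the unsyllabifiable consonants are /h/, /θ/, /ʃ/ (no codas are permitted; onsets are limited to one consonant).
Inserting the epenthetic vowel yields /h/ → /hə/, /θ/ → /θə/, /ʃ/ → /ʃə/.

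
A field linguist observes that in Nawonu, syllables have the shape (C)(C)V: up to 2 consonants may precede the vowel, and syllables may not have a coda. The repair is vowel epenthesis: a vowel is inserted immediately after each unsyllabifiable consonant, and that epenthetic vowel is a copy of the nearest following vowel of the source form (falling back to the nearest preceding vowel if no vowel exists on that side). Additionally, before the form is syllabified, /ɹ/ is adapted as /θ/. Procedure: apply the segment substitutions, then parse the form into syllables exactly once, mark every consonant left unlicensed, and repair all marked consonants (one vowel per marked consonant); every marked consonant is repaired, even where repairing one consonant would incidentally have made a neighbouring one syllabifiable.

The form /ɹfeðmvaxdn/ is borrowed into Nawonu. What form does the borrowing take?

Substitution: /ɹ/ → /θ/, giving /θfeðmvaxdn/.
The consonants /ð/, /x/, /d/, /n/ cannot be parsed into a legal (C)(C)V syllable (no codas are permitted; onsets may contain at most 2 consonants).
Epenthesis after each stranded consonant: /ð/ → /ða/, /x/ → /xa/, /d/ → /da/, /n/ → /na/.

θfeðamvaxadana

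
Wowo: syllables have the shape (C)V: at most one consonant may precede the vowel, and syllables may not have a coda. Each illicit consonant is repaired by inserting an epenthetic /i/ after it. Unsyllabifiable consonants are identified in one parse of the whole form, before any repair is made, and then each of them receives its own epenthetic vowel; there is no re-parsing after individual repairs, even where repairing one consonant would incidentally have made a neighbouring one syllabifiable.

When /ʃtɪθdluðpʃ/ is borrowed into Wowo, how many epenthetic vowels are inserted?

The unsyllabifiable consonants are /ʃ/, /θ/, /d/, /ð/, /p/, /ʃ/; each receives one epenthetic vowel.

6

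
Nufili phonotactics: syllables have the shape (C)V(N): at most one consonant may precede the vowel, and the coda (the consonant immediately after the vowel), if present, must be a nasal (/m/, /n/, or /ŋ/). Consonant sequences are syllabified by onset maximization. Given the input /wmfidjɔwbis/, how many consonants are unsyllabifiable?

The consonants /w/, /m/, /d/, /w/, /s/ cannot be parsed into a legal (C)V(N) syllable (only a nasal (/m/, /n/, or /ŋ/) is licensed in coda position; onsets are limited to one consonant).

5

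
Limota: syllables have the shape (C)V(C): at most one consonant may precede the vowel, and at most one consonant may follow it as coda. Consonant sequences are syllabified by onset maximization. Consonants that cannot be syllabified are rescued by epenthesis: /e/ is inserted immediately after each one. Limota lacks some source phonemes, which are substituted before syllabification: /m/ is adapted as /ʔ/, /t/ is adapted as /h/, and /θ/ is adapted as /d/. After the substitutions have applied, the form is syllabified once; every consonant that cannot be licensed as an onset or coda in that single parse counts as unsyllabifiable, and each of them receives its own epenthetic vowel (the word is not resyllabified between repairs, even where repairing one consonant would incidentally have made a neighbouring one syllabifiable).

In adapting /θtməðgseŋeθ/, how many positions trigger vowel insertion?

3

After substitution the input is /dhʔəðgseŋed/.
The unsyllabifiable consonants are /d/, /h/, /g/; each receives one epenthetic vowel.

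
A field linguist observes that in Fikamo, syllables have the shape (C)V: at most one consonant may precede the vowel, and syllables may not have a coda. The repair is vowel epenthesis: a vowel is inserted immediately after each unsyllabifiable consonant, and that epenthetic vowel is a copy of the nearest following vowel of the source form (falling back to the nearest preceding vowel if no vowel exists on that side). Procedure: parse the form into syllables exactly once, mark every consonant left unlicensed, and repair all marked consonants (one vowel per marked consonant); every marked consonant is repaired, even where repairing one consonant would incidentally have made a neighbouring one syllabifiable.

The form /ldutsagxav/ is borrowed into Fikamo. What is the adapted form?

Syllabifying with onset maximization leaves /l/, /t/, /g/, /v/ stranded (no codas are permitted; onsets are limited to one consonant).
Each unlicensed consonant becomes the onset of a new syllable: /l/ → /lu/, /t/ → /ta/, /g/ → /ga/, /v/ → /va/.

ludutasagaxava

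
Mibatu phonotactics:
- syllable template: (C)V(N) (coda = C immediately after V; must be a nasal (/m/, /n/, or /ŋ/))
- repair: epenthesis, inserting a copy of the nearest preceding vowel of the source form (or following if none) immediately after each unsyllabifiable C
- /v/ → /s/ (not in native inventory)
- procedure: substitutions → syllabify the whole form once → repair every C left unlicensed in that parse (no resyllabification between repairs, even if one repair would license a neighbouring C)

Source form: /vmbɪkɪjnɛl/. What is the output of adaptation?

Substitution: /v/ → /s/, giving /smbɪkɪjnɛl/.
Syllabifying with onset maximization leaves /s/, /m/, /j/, /l/ stranded (only a nasal (/m/, /n/, or /ŋ/) is licensed in coda position; onsets are limited to one consonant).
Inserting the epenthetic vowel yields /s/ → /sɪ/, /m/ → /mɪ/, /j/ → /jɪ/, /l/ → /lɛ/.

sɪmɪbɪkɪjɪnɛlɛ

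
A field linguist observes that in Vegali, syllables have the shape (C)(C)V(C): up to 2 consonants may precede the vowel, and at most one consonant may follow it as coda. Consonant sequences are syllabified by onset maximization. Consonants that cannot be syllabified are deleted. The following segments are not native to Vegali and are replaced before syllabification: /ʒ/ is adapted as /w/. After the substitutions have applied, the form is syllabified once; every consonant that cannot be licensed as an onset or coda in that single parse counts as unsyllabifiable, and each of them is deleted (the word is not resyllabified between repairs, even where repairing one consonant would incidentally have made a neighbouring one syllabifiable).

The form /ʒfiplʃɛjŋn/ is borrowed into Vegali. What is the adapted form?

Substitution: /ʒ/ → /w/, giving /wfiplʃɛjŋn/.
The consonants /ŋ/, /n/ cannot be parsed into a legal (C)(C)V(C) syllable (at most one coda consonant is licensed; onsets may contain at most 2 consonants).
Deletion applies to /ŋ/, /n/.

wfiplʃɛj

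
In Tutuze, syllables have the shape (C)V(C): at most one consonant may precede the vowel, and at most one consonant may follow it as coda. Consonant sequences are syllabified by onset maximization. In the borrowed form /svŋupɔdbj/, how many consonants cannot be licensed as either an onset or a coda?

Syllabifying with onset maximization leaves /s/, /v/, /b/, /j/ stranded (at most one coda consonant is licensed; onsets are limited to one consonant).

4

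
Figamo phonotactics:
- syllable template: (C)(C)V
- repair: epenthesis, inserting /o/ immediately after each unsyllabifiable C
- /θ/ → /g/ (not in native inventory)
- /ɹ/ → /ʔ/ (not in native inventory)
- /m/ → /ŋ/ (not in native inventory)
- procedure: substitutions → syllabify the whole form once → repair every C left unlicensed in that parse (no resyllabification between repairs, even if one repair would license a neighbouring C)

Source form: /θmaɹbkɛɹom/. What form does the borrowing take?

Substitution: /θ/ → /g/, /m/ → /ŋ/, /ɹ/ → /ʔ/, giving /gŋaʔbkɛʔoŋ/.
Syllabifying with onset maximization leaves /ʔ/, /ŋ/ stranded (no codas are permitted; onsets may contain at most 2 consonants).
Each unlicensed consonant becomes the onset of a new syllable: /ʔ/ → /ʔo/, /ŋ/ → /ŋo/.

gŋaʔobkɛʔoŋo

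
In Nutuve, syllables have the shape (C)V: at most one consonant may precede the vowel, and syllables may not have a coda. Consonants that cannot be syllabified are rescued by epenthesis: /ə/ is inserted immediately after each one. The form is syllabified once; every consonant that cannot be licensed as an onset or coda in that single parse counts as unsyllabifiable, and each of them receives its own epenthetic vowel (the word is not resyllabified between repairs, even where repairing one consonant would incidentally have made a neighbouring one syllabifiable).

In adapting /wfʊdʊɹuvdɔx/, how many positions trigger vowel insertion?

3

The unsyllabifiable consonants are /w/, /v/, /x/; each receives one epenthetic vowel.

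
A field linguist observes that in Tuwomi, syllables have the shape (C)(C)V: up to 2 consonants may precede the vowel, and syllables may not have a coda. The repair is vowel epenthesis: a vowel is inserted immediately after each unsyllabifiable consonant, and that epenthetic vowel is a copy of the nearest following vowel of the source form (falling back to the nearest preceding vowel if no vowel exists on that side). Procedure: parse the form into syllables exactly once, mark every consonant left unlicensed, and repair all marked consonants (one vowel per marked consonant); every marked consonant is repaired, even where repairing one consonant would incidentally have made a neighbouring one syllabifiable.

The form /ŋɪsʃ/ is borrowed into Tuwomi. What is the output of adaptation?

ŋɪsɪʃɪ

The consonants /s/, /ʃ/ cannot be parsed into a legal (C)(C)V syllable (no codas are permitted; onsets may contain at most 2 consonants).
Each unlicensed consonant becomes the onset of a new syllable: /s/ → /sɪ/, /ʃ/ → /ʃɪ/.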